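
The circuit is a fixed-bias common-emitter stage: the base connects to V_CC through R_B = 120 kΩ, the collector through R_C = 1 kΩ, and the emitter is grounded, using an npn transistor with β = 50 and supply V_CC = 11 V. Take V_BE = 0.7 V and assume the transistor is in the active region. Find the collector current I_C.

Base loop: V_CC = I_B·R_B + V_BE, so I_B = (11 − 0.7)/120 kΩ = 0.0858 mA.
In the active region I_C = β·I_B = 50 × 0.0858 = 4.29 mA.
Collector loop: V_CE = V_CC − I_C·R_C = 11 − 4.29×1 = 6.71 V.
Since V_CE = 6.71 V > V_CE(sat) ≈ 0.2 V, the transistor is in the active region as assumed.

I_C ≈ 4.3 mA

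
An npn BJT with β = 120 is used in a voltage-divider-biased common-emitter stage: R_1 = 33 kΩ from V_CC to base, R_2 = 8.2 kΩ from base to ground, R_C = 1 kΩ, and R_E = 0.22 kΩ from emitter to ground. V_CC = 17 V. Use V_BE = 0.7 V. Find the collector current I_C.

Thevenize the base divider: V_Th = V_CC·R_2/(R_1+R_2) = 17×8.2/41.2 = 3.38 V, R_Th = R_1‖R_2 = 6.57 kΩ.
Base-emitter loop: V_Th = I_B·R_Th + V_BE + (β+1)I_B·R_E, so I_B = (3.38 − 0.7) / (6.57 + 121×0.22) = 0.0809 mA.
I_C = β·I_B = 120×0.0809 = 9.7 mA, and I_E = (β+1)I_B = 9.78 mA.
V_CE = V_CC − I_C·R_C − I_E·R_E = 17 − 9.7×1 − 9.78×0.22 = 5.14 V.
V_CE = 5.14 V > 0.2 V confirms active-region operation.

I_C ≈ 9.7 mA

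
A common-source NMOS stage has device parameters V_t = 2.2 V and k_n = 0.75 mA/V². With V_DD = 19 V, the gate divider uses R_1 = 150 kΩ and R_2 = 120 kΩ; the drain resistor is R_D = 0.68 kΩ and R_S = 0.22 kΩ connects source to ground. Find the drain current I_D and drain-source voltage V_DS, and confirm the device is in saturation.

V_G = V_DD·R_2/(R_1+R_2) = 19×120/270 = 8.44 V.
Assume saturation: I_D = (k_n/2)(V_GS − V_t)² with V_GS = V_G − I_D·R_S = 8.44 − 0.22·I_D.
Substituting gives 0.0181·I_D² − 2.03·I_D + 14.6 = 0, with roots I_D = 7.74 or 104 mA.
The root I_D = 104 mA gives V_GS = -14.5 V ≤ V_t, so take I_D = 7.74 mA.
Then V_GS = 6.74 V and V_DS = V_DD − I_D(R_D+R_S) = 19 − 7.74×0.9 = 12 V.
Saturation requires V_DS ≥ V_GS − V_t = 4.54 V; 12 ≥ 4.54 ✓.

I_D ≈ 7.7 mA, V_DS ≈ 12 V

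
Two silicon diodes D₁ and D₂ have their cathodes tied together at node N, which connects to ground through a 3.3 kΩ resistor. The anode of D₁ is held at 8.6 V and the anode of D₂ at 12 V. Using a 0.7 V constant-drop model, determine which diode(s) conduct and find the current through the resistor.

Only D₂ conducts; I_R ≈ 3.4 mA

Assume both conduct. Then node N would need to be at both 8.6−0.7 = 7.9 V and 12−0.7 = 11.3 V, which is impossible.
Assume only D₂ conducts: V_N = 12 − 0.7 = 11.3 V, so I_R = 11.3/3.3 = 3.42 mA.
Check D₁: its anode-to-cathode voltage is 8.6 − 11.3 = -2.7 V < 0.7 V, so it is off. The assumption is consistent.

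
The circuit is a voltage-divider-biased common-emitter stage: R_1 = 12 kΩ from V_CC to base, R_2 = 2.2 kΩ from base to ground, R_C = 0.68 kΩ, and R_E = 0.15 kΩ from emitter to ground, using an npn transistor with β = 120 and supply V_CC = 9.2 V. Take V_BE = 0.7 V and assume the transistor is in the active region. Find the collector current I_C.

I_C ≈ 4.4 mA

Thevenize the base divider: V_Th = V_CC·R_2/(R_1+R_2) = 9.2×2.2/14.2 = 1.43 V, R_Th = R_1‖R_2 = 1.86 kΩ.
Base-emitter loop: V_Th = I_B·R_Th + V_BE + (β+1)I_B·R_E, so I_B = (1.43 − 0.7) / (1.86 + 121×0.15) = 0.0363 mA.
I_C = β·I_B = 120×0.0363 = 4.35 mA, and I_E = (β+1)I_B = 4.39 mA.
V_CE = V_CC − I_C·R_C − I_E·R_E = 9.2 − 4.35×0.68 − 4.39×0.15 = 5.58 V.
V_CE = 5.58 V > 0.2 V confirms active-region operation.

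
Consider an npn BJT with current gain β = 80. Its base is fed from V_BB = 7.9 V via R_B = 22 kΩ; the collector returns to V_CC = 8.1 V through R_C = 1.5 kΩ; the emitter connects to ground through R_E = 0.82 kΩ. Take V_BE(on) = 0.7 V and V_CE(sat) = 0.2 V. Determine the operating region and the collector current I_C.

Assume active: I_B = (7.9 − 0.7)/(22 + 81×0.82) = 0.0814 mA, I_C = β·I_B = 6.51 mA.
Then V_CE = 8.1 − 6.51×1.5 − 6.6×0.82 = -7.08 V < 0.2 V — the active assumption fails.
Re-solve with V_CE = 0.2 V. KCL at the emitter: V_E/R_E = (V_BB−0.7−V_E)/R_B + (V_CC−0.2−V_E)/R_C, giving V_E = 2.9 V.
I_C = (V_CC − 0.2 − V_E)/R_C = (7.9 − 2.9)/1.5 = 3.34 mA.
Check: I_B = (7.2 − 2.9)/22 = 0.196 mA, and β·I_B = 15.7 mA > I_C, confirming saturation.

saturation; I_C ≈ 3.3 mA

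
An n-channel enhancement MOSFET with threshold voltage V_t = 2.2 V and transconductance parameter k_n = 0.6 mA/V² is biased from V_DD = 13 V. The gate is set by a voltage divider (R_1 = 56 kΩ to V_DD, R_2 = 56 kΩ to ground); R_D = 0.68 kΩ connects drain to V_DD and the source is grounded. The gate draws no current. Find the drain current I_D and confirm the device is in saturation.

V_G = V_DD·R_2/(R_1+R_2) = 13×56/112 = 6.5 V. With the source grounded, V_GS = V_G = 6.5 V.
Assume saturation: I_D = (k_n/2)(V_GS − V_t)² = (0.6/2)×(6.5 − 2.2)² = 0.3×4.3² = 5.55 mA.
V_DS = V_DD − I_D·R_D = 13 − 5.55×0.68 = 9.23 V.
Saturation requires V_DS ≥ V_GS − V_t = 4.3 V; 9.23 ≥ 4.3 ✓.

I_D ≈ 5.5 mA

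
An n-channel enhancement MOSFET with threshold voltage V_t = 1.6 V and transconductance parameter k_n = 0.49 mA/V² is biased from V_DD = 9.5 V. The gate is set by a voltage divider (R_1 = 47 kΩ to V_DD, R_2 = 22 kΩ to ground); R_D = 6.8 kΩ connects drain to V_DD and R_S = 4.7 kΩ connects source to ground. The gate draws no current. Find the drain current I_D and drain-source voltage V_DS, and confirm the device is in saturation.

V_G = V_DD·R_2/(R_1+R_2) = 9.5×22/69 = 3.03 V.
Assume saturation: I_D = (k_n/2)(V_GS − V_t)² with V_GS = V_G − I_D·R_S = 3.03 − 4.7·I_D.
Substituting gives 5.41·I_D² − 4.29·I_D + 0.5 = 0, with roots I_D = 0.142 or 0.651 mA.
The root I_D = 0.651 mA gives V_GS = -0.0298 V ≤ V_t, so take I_D = 0.142 mA.
Then V_GS = 2.36 V and V_DS = V_DD − I_D(R_D+R_S) = 9.5 − 0.142×11.5 = 7.87 V.
Saturation requires V_DS ≥ V_GS − V_t = 0.761 V; 7.87 ≥ 0.761 ✓.

I_D ≈ 0.14 mA, V_DS ≈ 7.9 V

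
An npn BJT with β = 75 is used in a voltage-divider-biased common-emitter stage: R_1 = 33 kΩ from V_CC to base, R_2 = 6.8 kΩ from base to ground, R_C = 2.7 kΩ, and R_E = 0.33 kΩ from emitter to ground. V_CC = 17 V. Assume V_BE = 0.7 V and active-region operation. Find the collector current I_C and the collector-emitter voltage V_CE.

I_C ≈ 5.4 mA, V_CE ≈ 0.67 V

Thevenize the base divider: V_Th = V_CC·R_2/(R_1+R_2) = 17×6.8/39.8 = 2.9 V, R_Th = R_1‖R_2 = 5.64 kΩ.
Base-emitter loop: V_Th = I_B·R_Th + V_BE + (β+1)I_B·R_E, so I_B = (2.9 − 0.7) / (5.64 + 76×0.33) = 0.0718 mA.
I_C = β·I_B = 75×0.0718 = 5.38 mA, and I_E = (β+1)I_B = 5.45 mA.
V_CE = V_CC − I_C·R_C − I_E·R_E = 17 − 5.38×2.7 − 5.45×0.33 = 0.667 V.
V_CE = 0.667 V > 0.2 V confirms active-region operation.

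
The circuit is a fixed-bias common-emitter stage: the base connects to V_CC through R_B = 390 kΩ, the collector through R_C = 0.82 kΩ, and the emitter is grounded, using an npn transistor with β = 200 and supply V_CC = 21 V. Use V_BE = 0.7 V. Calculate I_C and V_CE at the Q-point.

I_C ≈ 10 mA, V_CE ≈ 12 V

Base loop: V_CC = I_B·R_B + V_BE, so I_B = (21 − 0.7)/390 kΩ = 0.0521 mA.
In the active region I_C = β·I_B = 200 × 0.0521 = 10.4 mA.
Collector loop: V_CE = V_CC − I_C·R_C = 21 − 10.4×0.82 = 12.5 V.
Since V_CE = 12.5 V > V_CE(sat) ≈ 0.2 V, the transistor is in the active region as assumed.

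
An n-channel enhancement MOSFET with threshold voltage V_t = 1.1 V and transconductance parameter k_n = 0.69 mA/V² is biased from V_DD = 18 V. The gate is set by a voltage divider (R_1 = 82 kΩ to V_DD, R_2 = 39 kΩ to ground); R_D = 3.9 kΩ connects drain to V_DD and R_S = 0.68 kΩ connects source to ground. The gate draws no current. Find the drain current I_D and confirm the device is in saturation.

I_D ≈ 2.8 mA

V_G = V_DD·R_2/(R_1+R_2) = 18×39/121 = 5.8 V.
Assume saturation: I_D = (k_n/2)(V_GS − V_t)² with V_GS = V_G − I_D·R_S = 5.8 − 0.68·I_D.
Substituting gives 0.16·I_D² − 3.21·I_D + 7.63 = 0, with roots I_D = 2.76 or 17.3 mA.
The root I_D = 17.3 mA gives V_GS = -5.99 V ≤ V_t, so take I_D = 2.76 mA.
Then V_GS = 3.93 V and V_DS = V_DD − I_D(R_D+R_S) = 18 − 2.76×4.58 = 5.37 V.
Saturation requires V_DS ≥ V_GS − V_t = 2.83 V; 5.37 ≥ 2.83 ✓.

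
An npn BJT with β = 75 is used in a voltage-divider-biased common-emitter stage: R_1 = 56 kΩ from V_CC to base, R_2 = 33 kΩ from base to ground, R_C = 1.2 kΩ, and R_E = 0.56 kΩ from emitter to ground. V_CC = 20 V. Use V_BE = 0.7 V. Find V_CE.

Thevenize the base divider: V_Th = V_CC·R_2/(R_1+R_2) = 20×33/89 = 7.42 V, R_Th = R_1‖R_2 = 20.8 kΩ.
Base-emitter loop: V_Th = I_B·R_Th + V_BE + (β+1)I_B·R_E, so I_B = (7.42 − 0.7) / (20.8 + 76×0.56) = 0.106 mA.
I_C = β·I_B = 75×0.106 = 7.95 mA, and I_E = (β+1)I_B = 8.06 mA.
V_CE = V_CC − I_C·R_C − I_E·R_E = 20 − 7.95×1.2 − 8.06×0.56 = 5.94 V.
V_CE = 5.94 V > 0.2 V confirms active-region operation.

V_CE ≈ 5.9 V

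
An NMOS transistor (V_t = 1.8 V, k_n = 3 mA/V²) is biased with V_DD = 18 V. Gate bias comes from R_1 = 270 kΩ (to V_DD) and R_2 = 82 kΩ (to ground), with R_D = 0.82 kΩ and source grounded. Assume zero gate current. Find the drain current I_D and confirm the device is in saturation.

V_G = V_DD·R_2/(R_1+R_2) = 18×82/352 = 4.19 V. With the source grounded, V_GS = V_G = 4.19 V.
Assume saturation: I_D = (k_n/2)(V_GS − V_t)² = (3/2)×(4.19 − 1.8)² = 1.5×2.39² = 8.59 mA.
V_DS = V_DD − I_D·R_D = 18 − 8.59×0.82 = 11 V.
Saturation requires V_DS ≥ V_GS − V_t = 2.39 V; 11 ≥ 2.39 ✓.

I_D ≈ 8.6 mA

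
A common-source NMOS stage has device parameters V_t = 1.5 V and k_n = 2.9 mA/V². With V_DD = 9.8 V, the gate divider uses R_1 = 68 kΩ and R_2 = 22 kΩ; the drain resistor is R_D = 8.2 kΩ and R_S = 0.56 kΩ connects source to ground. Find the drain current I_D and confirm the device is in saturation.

I_D ≈ 0.52 mA

V_G = V_DD·R_2/(R_1+R_2) = 9.8×22/90 = 2.4 V.
Assume saturation: I_D = (k_n/2)(V_GS − V_t)² with V_GS = V_G − I_D·R_S = 2.4 − 0.56·I_D.
Substituting gives 0.455·I_D² − 2.45·I_D + 1.16 = 0, with roots I_D = 0.525 or 4.87 mA.
The root I_D = 4.87 mA gives V_GS = -0.333 V ≤ V_t, so take I_D = 0.525 mA.
Then V_GS = 2.1 V and V_DS = V_DD − I_D(R_D+R_S) = 9.8 − 0.525×8.76 = 5.2 V.
Saturation requires V_DS ≥ V_GS − V_t = 0.602 V; 5.2 ≥ 0.602 ✓.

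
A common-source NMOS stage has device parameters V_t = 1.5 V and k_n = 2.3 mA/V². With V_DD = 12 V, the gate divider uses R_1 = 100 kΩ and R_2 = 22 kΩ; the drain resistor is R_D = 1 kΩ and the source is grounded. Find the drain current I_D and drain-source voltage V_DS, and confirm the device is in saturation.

V_G = V_DD·R_2/(R_1+R_2) = 12×22/122 = 2.16 V. With the source grounded, V_GS = V_G = 2.16 V.
Assume saturation: I_D = (k_n/2)(V_GS − V_t)² = (2.3/2)×(2.16 − 1.5)² = 1.15×0.664² = 0.507 mA.
V_DS = V_DD − I_D·R_D = 12 − 0.507×1 = 11.5 V.
Saturation requires V_DS ≥ V_GS − V_t = 0.664 V; 11.5 ≥ 0.664 ✓.

I_D ≈ 0.51 mA, V_DS ≈ 11 V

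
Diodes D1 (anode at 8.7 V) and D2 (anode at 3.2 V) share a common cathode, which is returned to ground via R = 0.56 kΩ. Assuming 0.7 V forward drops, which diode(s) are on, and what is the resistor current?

Only D1 conducts; I_R ≈ 14 mA

Assume both conduct. Then node N would need to be at both 8.7−0.7 = 8 V and 3.2−0.7 = 2.5 V, which is impossible.
Assume only D1 conducts: V_N = 8.7 − 0.7 = 8 V, so I_R = 8/0.56 = 14.3 mA.
Check D2: its anode-to-cathode voltage is 3.2 − 8 = -4.8 V < 0.7 V, so it is off. The assumption is consistent.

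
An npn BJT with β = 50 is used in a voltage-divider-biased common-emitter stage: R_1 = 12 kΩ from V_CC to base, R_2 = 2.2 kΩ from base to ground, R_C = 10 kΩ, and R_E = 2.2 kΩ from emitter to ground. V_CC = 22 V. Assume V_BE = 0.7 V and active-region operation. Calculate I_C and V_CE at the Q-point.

Thevenize the base divider: V_Th = V_CC·R_2/(R_1+R_2) = 22×2.2/14.2 = 3.41 V, R_Th = R_1‖R_2 = 1.86 kΩ.
Base-emitter loop: V_Th = I_B·R_Th + V_BE + (β+1)I_B·R_E, so I_B = (3.41 − 0.7) / (1.86 + 51×2.2) = 0.0237 mA.
I_C = β·I_B = 50×0.0237 = 1.19 mA, and I_E = (β+1)I_B = 1.21 mA.
V_CE = V_CC − I_C·R_C − I_E·R_E = 22 − 1.19×10 − 1.21×2.2 = 7.46 V.
V_CE = 7.46 V > 0.2 V confirms active-region operation.

I_C ≈ 1.2 mA, V_CE ≈ 7.5 V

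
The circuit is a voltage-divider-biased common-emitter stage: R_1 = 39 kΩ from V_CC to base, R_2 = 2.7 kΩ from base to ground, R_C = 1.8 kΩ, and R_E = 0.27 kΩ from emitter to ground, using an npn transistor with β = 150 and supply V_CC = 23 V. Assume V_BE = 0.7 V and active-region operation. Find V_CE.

V_CE ≈ 17 V

Thevenize the base divider: V_Th = V_CC·R_2/(R_1+R_2) = 23×2.7/41.7 = 1.49 V, R_Th = R_1‖R_2 = 2.53 kΩ.
Base-emitter loop: V_Th = I_B·R_Th + V_BE + (β+1)I_B·R_E, so I_B = (1.49 − 0.7) / (2.53 + 151×0.27) = 0.0182 mA.
I_C = β·I_B = 150×0.0182 = 2.73 mA, and I_E = (β+1)I_B = 2.75 mA.
V_CE = V_CC − I_C·R_C − I_E·R_E = 23 − 2.73×1.8 − 2.75×0.27 = 17.3 V.
V_CE = 17.3 V > 0.2 V confirms active-region operation.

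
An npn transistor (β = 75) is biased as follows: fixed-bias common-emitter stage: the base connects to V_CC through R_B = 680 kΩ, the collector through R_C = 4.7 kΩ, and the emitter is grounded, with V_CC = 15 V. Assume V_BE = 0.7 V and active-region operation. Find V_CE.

V_CE ≈ 7.6 V

Base loop: V_CC = I_B·R_B + V_BE, so I_B = (15 − 0.7)/680 kΩ = 0.021 mA.
In the active region I_C = β·I_B = 75 × 0.021 = 1.58 mA.
Collector loop: V_CE = V_CC − I_C·R_C = 15 − 1.58×4.7 = 7.59 V.
Since V_CE = 7.59 V > V_CE(sat) ≈ 0.2 V, the transistor is in the active region as assumed.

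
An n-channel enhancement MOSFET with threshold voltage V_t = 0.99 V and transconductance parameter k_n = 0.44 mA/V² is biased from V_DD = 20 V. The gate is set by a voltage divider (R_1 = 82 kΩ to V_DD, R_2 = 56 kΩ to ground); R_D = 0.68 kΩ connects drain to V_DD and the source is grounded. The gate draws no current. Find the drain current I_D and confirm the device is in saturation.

V_G = V_DD·R_2/(R_1+R_2) = 20×56/138 = 8.12 V. With the source grounded, V_GS = V_G = 8.12 V.
Assume saturation: I_D = (k_n/2)(V_GS − V_t)² = (0.44/2)×(8.12 − 0.99)² = 0.22×7.13² = 11.2 mA.
V_DS = V_DD − I_D·R_D = 20 − 11.2×0.68 = 12.4 V.
Saturation requires V_DS ≥ V_GS − V_t = 7.13 V; 12.4 ≥ 7.13 ✓.

I_D ≈ 11 mA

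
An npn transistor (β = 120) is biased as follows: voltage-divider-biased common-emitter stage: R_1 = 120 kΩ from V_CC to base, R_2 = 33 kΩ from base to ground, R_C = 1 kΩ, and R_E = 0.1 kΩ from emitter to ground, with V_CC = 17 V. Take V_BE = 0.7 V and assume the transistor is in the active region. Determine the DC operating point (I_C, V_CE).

Thevenize the base divider: V_Th = V_CC·R_2/(R_1+R_2) = 17×33/153 = 3.67 V, R_Th = R_1‖R_2 = 25.9 kΩ.
Base-emitter loop: V_Th = I_B·R_Th + V_BE + (β+1)I_B·R_E, so I_B = (3.67 − 0.7) / (25.9 + 121×0.1) = 0.0781 mA.
I_C = β·I_B = 120×0.0781 = 9.37 mA, and I_E = (β+1)I_B = 9.45 mA.
V_CE = V_CC − I_C·R_C − I_E·R_E = 17 − 9.37×1 − 9.45×0.1 = 6.68 V.
V_CE = 6.68 V > 0.2 V confirms active-region operation.

I_C ≈ 9.4 mA, V_CE ≈ 6.7 V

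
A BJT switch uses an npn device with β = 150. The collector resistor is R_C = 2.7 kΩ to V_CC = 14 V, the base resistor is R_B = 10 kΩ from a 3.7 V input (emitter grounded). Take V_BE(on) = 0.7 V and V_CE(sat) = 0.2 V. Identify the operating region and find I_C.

saturation; I_C ≈ 5.1 mA

Assume active: I_B = (3.7 − 0.7)/10 = 0.3 mA, giving I_C = β·I_B = 45 mA.
But then V_CE = 14 − 45×2.7 = -108 V < V_CE(sat) = 0.2 V — impossible in the active region.
So the transistor is saturated. With V_CE = 0.2 V, I_C = (V_CC − 0.2)/R_C = 13.8/2.7 = 5.11 mA.
Check: β·I_B = 45 mA > I_C = 5.11 mA, confirming saturation.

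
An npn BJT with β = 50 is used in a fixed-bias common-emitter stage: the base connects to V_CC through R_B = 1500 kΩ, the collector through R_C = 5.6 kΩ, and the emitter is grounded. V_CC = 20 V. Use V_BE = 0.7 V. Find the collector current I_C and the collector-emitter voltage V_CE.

I_C ≈ 0.64 mA, V_CE ≈ 16 V

Base loop: V_CC = I_B·R_B + V_BE, so I_B = (20 − 0.7)/1500 kΩ = 0.0129 mA.
In the active region I_C = β·I_B = 50 × 0.0129 = 0.643 mA.
Collector loop: V_CE = V_CC − I_C·R_C = 20 − 0.643×5.6 = 16.4 V.
Since V_CE = 16.4 V > V_CE(sat) ≈ 0.2 V, the transistor is in the active region as assumed.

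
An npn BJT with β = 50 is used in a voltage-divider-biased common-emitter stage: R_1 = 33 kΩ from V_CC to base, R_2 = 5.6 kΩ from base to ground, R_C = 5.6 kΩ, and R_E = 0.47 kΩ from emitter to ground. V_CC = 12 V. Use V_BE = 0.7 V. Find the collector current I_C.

I_C ≈ 1.8 mA

Thevenize the base divider: V_Th = V_CC·R_2/(R_1+R_2) = 12×5.6/38.6 = 1.74 V, R_Th = R_1‖R_2 = 4.79 kΩ.
Base-emitter loop: V_Th = I_B·R_Th + V_BE + (β+1)I_B·R_E, so I_B = (1.74 − 0.7) / (4.79 + 51×0.47) = 0.0362 mA.
I_C = β·I_B = 50×0.0362 = 1.81 mA, and I_E = (β+1)I_B = 1.85 mA.
V_CE = V_CC − I_C·R_C − I_E·R_E = 12 − 1.81×5.6 − 1.85×0.47 = 0.997 V.
V_CE = 0.997 V > 0.2 V confirms active-region operation.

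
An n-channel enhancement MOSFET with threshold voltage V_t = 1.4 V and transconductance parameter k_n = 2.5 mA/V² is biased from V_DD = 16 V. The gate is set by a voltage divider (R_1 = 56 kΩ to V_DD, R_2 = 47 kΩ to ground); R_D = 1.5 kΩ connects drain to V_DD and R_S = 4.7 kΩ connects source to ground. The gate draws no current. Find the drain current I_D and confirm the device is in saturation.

I_D ≈ 1.1 mA

V_G = V_DD·R_2/(R_1+R_2) = 16×47/103 = 7.3 V.
Assume saturation: I_D = (k_n/2)(V_GS − V_t)² with V_GS = V_G − I_D·R_S = 7.3 − 4.7·I_D.
Substituting gives 27.6·I_D² − 70.3·I_D + 43.5 = 0, with roots I_D = 1.06 or 1.49 mA.
The root I_D = 1.49 mA gives V_GS = 0.309 V ≤ V_t, so take I_D = 1.06 mA.
Then V_GS = 2.32 V and V_DS = V_DD − I_D(R_D+R_S) = 16 − 1.06×6.2 = 9.43 V.
Saturation requires V_DS ≥ V_GS − V_t = 0.921 V; 9.43 ≥ 0.921 ✓.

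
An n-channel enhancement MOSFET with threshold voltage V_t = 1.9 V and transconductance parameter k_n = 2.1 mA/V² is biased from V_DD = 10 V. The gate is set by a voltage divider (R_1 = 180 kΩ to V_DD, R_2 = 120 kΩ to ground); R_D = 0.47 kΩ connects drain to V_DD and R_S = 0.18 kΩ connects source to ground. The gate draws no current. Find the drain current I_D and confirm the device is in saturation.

I_D ≈ 2.7 mA

V_G = V_DD·R_2/(R_1+R_2) = 10×120/300 = 4 V.
Assume saturation: I_D = (k_n/2)(V_GS − V_t)² with V_GS = V_G − I_D·R_S = 4 − 0.18·I_D.
Substituting gives 0.034·I_D² − 1.79·I_D + 4.63 = 0, with roots I_D = 2.72 or 50 mA.
The root I_D = 50 mA gives V_GS = -5 V ≤ V_t, so take I_D = 2.72 mA.
Then V_GS = 3.51 V and V_DS = V_DD − I_D(R_D+R_S) = 10 − 2.72×0.65 = 8.23 V.
Saturation requires V_DS ≥ V_GS − V_t = 1.61 V; 8.23 ≥ 1.61 ✓.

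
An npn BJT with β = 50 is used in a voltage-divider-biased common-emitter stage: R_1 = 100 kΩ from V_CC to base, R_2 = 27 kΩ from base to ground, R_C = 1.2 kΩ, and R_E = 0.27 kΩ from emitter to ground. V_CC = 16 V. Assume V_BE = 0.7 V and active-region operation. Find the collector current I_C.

I_C ≈ 3.9 mA

Thevenize the base divider: V_Th = V_CC·R_2/(R_1+R_2) = 16×27/127 = 3.4 V, R_Th = R_1‖R_2 = 21.3 kΩ.
Base-emitter loop: V_Th = I_B·R_Th + V_BE + (β+1)I_B·R_E, so I_B = (3.4 − 0.7) / (21.3 + 51×0.27) = 0.0771 mA.
I_C = β·I_B = 50×0.0771 = 3.86 mA, and I_E = (β+1)I_B = 3.93 mA.
V_CE = V_CC − I_C·R_C − I_E·R_E = 16 − 3.86×1.2 − 3.93×0.27 = 10.3 V.
V_CE = 10.3 V > 0.2 V confirms active-region operation.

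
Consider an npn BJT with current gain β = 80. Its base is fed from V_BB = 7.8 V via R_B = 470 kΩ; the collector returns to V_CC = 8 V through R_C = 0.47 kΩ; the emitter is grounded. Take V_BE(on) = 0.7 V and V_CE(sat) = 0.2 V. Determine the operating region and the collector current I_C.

active; I_C ≈ 1.2 mA

Assume active. Base-emitter loop: I_B = (V_BB − V_BE)/R_B = (7.8 − 0.7)/470 = 0.0151 mA.
I_C = β·I_B = 80×0.0151 = 1.21 mA.
V_CE = V_CC − I_C·R_C = 8 − 1.21×0.47 = 7.43 V > V_CE(sat), so the active-region assumption holds.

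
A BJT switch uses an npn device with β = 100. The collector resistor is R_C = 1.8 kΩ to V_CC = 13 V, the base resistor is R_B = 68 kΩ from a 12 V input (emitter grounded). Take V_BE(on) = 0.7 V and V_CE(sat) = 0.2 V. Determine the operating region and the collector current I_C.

saturation; I_C ≈ 7.1 mA

Assume active: I_B = (12 − 0.7)/68 = 0.166 mA, giving I_C = β·I_B = 16.6 mA.
But then V_CE = 13 − 16.6×1.8 = -16.9 V < V_CE(sat) = 0.2 V — impossible in the active region.
So the transistor is saturated. With V_CE = 0.2 V, I_C = (V_CC − 0.2)/R_C = 12.8/1.8 = 7.11 mA.
Check: β·I_B = 16.6 mA > I_C = 7.11 mA, confirming saturation.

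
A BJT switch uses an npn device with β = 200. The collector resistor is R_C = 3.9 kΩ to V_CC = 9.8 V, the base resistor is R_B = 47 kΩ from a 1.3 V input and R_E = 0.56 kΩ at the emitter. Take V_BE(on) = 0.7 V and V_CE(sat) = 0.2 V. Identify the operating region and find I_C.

Assume active. Base-emitter loop: I_B = (V_BB − V_BE)/(R_B + (β+1)R_E) = (1.3 − 0.7)/(47 + 201×0.56) = 0.00376 mA.
I_C = β·I_B = 200×0.00376 = 0.752 mA.
V_CE = V_CC − I_C·R_C − I_E·R_E = 9.8 − 0.752×3.9 − 0.756×0.56 = 6.44 V > V_CE(sat), so the active-region assumption holds.

active; I_C ≈ 0.75 mA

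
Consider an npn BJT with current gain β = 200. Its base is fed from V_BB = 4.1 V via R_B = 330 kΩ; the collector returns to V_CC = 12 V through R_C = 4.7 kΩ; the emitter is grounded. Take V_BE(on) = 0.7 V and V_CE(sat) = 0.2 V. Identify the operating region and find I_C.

active; I_C ≈ 2.1 mA

Assume active. Base-emitter loop: I_B = (V_BB − V_BE)/R_B = (4.1 − 0.7)/330 = 0.0103 mA.
I_C = β·I_B = 200×0.0103 = 2.06 mA.
V_CE = V_CC − I_C·R_C = 12 − 2.06×4.7 = 2.32 V > V_CE(sat), so the active-region assumption holds.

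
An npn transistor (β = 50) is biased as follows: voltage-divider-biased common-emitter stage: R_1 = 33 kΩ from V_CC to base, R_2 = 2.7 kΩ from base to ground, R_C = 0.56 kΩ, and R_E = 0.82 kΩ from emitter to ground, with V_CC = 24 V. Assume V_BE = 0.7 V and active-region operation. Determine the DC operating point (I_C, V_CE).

I_C ≈ 1.3 mA, V_CE ≈ 22 V

Thevenize the base divider: V_Th = V_CC·R_2/(R_1+R_2) = 24×2.7/35.7 = 1.82 V, R_Th = R_1‖R_2 = 2.5 kΩ.
Base-emitter loop: V_Th = I_B·R_Th + V_BE + (β+1)I_B·R_E, so I_B = (1.82 − 0.7) / (2.5 + 51×0.82) = 0.0252 mA.
I_C = β·I_B = 50×0.0252 = 1.26 mA, and I_E = (β+1)I_B = 1.28 mA.
V_CE = V_CC − I_C·R_C − I_E·R_E = 24 − 1.26×0.56 − 1.28×0.82 = 22.2 V.
V_CE = 22.2 V > 0.2 V confirms active-region operation.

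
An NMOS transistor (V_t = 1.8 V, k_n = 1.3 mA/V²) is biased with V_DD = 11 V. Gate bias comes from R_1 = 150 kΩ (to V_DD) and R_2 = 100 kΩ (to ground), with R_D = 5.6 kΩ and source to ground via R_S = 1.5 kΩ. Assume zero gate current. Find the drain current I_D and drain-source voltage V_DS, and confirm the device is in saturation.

V_G = V_DD·R_2/(R_1+R_2) = 11×100/250 = 4.4 V.
Assume saturation: I_D = (k_n/2)(V_GS − V_t)² with V_GS = V_G − I_D·R_S = 4.4 − 1.5·I_D.
Substituting gives 1.46·I_D² − 6.07·I_D + 4.39 = 0, with roots I_D = 0.934 or 3.22 mA.
The root I_D = 3.22 mA gives V_GS = -0.424 V ≤ V_t, so take I_D = 0.934 mA.
Then V_GS = 3 V and V_DS = V_DD − I_D(R_D+R_S) = 11 − 0.934×7.1 = 4.37 V.
Saturation requires V_DS ≥ V_GS − V_t = 1.2 V; 4.37 ≥ 1.2 ✓.

I_D ≈ 0.93 mA, V_DS ≈ 4.4 V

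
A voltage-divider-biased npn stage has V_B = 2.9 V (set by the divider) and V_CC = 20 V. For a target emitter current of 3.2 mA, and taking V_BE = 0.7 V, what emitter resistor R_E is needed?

V_E = V_B − V_BE = 2.9 − 0.7 = 2.2 V.
R_E = V_E / I_E = 2.2 / 3.2 = 0.688 kΩ.

R_E ≈ 0.69 kΩ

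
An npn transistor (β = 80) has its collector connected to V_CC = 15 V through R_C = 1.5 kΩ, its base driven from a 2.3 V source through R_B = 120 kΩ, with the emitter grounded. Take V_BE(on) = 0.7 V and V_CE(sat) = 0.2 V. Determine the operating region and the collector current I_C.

Assume active. Base-emitter loop: I_B = (V_BB − V_BE)/R_B = (2.3 − 0.7)/120 = 0.0133 mA.
I_C = β·I_B = 80×0.0133 = 1.07 mA.
V_CE = V_CC − I_C·R_C = 15 − 1.07×1.5 = 13.4 V > V_CE(sat), so the active-region assumption holds.

active; I_C ≈ 1.1 mA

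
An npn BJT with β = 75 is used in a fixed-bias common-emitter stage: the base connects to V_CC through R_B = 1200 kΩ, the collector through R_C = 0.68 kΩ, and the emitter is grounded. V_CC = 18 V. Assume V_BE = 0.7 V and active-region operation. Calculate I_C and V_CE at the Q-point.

Base loop: V_CC = I_B·R_B + V_BE, so I_B = (18 − 0.7)/1200 kΩ = 0.0144 mA.
In the active region I_C = β·I_B = 75 × 0.0144 = 1.08 mA.
Collector loop: V_CE = V_CC − I_C·R_C = 18 − 1.08×0.68 = 17.3 V.
Since V_CE = 17.3 V > V_CE(sat) ≈ 0.2 V, the transistor is in the active region as assumed.

I_C ≈ 1.1 mA, V_CE ≈ 17 V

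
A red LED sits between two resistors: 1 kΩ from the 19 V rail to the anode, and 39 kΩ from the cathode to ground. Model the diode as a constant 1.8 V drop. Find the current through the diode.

The two resistors are in series with the diode, so KVL gives 19 = I·1 + 1.8 + I·39.
I = (19 − 1.8) / (1 + 39) kΩ = 17.2 / 40 = 0.43 mA.

I ≈ 0.43 mA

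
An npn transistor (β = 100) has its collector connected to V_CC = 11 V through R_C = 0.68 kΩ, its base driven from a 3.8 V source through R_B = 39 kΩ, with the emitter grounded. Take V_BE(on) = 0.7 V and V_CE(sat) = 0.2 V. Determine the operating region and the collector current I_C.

Assume active. Base-emitter loop: I_B = (V_BB − V_BE)/R_B = (3.8 − 0.7)/39 = 0.0795 mA.
I_C = β·I_B = 100×0.0795 = 7.95 mA.
V_CE = V_CC − I_C·R_C = 11 − 7.95×0.68 = 5.59 V > V_CE(sat), so the active-region assumption holds.

active; I_C ≈ 7.9 mA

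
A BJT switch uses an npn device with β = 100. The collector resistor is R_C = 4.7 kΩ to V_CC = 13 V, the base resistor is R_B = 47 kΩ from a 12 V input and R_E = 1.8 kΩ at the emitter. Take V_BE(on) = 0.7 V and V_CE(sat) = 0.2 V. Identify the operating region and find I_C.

Assume active: I_B = (12 − 0.7)/(47 + 101×1.8) = 0.0494 mA, I_C = β·I_B = 4.94 mA.
Then V_CE = 13 − 4.94×4.7 − 4.99×1.8 = -19.2 V < 0.2 V — the active assumption fails.
Re-solve with V_CE = 0.2 V. KCL at the emitter: V_E/R_E = (V_BB−0.7−V_E)/R_B + (V_CC−0.2−V_E)/R_C, giving V_E = 3.75 V.
I_C = (V_CC − 0.2 − V_E)/R_C = (12.8 − 3.75)/4.7 = 1.92 mA.
Check: I_B = (11.3 − 3.75)/47 = 0.161 mA, and β·I_B = 16.1 mA > I_C, confirming saturation.

saturation; I_C ≈ 1.9 mA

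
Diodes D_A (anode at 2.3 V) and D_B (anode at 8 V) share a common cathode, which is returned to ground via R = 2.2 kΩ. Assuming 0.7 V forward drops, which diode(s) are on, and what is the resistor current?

Assume both conduct. Then node N would need to be at both 2.3−0.7 = 1.6 V and 8−0.7 = 7.3 V, which is impossible.
Assume only D_B conducts: V_N = 8 − 0.7 = 7.3 V, so I_R = 7.3/2.2 = 3.32 mA.
Check D_A: its anode-to-cathode voltage is 2.3 − 7.3 = -5 V < 0.7 V, so it is off. The assumption is consistent.

Only D_B conducts; I_R ≈ 3.3 mA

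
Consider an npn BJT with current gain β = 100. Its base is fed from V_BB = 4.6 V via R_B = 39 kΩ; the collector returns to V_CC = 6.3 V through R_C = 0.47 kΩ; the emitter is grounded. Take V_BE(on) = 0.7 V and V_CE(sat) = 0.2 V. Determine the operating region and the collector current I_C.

active; I_C ≈ 10 mA

Assume active. Base-emitter loop: I_B = (V_BB − V_BE)/R_B = (4.6 − 0.7)/39 = 0.1 mA.
I_C = β·I_B = 100×0.1 = 10 mA.
V_CE = V_CC − I_C·R_C = 6.3 − 10×0.47 = 1.6 V > V_CE(sat), so the active-region assumption holds.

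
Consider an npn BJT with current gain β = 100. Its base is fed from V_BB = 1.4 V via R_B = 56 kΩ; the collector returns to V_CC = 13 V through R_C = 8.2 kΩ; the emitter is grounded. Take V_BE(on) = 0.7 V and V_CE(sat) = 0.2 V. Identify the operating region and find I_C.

Assume active. Base-emitter loop: I_B = (V_BB − V_BE)/R_B = (1.4 − 0.7)/56 = 0.0125 mA.
I_C = β·I_B = 100×0.0125 = 1.25 mA.
V_CE = V_CC − I_C·R_C = 13 − 1.25×8.2 = 2.75 V > V_CE(sat), so the active-region assumption holds.

active; I_C ≈ 1.2 mA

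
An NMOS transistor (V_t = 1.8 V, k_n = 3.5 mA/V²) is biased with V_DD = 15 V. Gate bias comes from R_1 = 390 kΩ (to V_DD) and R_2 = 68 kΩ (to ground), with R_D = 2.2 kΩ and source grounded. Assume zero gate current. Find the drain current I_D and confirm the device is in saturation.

V_G = V_DD·R_2/(R_1+R_2) = 15×68/458 = 2.23 V. With the source grounded, V_GS = V_G = 2.23 V.
Assume saturation: I_D = (k_n/2)(V_GS − V_t)² = (3.5/2)×(2.23 − 1.8)² = 1.75×0.427² = 0.319 mA.
V_DS = V_DD − I_D·R_D = 15 − 0.319×2.2 = 14.3 V.
Saturation requires V_DS ≥ V_GS − V_t = 0.427 V; 14.3 ≥ 0.427 ✓.

I_D ≈ 0.32 mA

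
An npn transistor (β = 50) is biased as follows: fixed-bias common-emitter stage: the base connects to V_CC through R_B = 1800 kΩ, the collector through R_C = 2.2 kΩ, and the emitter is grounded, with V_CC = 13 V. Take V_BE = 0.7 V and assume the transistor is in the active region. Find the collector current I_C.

Base loop: V_CC = I_B·R_B + V_BE, so I_B = (13 − 0.7)/1800 kΩ = 0.00683 mA.
In the active region I_C = β·I_B = 50 × 0.00683 = 0.342 mA.
Collector loop: V_CE = V_CC − I_C·R_C = 13 − 0.342×2.2 = 12.2 V.
Since V_CE = 12.2 V > V_CE(sat) ≈ 0.2 V, the transistor is in the active region as assumed.

I_C ≈ 0.34 mA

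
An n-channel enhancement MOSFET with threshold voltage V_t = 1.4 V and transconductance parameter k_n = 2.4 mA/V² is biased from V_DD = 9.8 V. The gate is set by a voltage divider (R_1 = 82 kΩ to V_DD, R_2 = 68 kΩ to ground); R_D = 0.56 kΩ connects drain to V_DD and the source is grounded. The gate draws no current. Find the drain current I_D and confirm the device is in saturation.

V_G = V_DD·R_2/(R_1+R_2) = 9.8×68/150 = 4.44 V. With the source grounded, V_GS = V_G = 4.44 V.
Assume saturation: I_D = (k_n/2)(V_GS − V_t)² = (2.4/2)×(4.44 − 1.4)² = 1.2×3.04² = 11.1 mA.
V_DS = V_DD − I_D·R_D = 9.8 − 11.1×0.56 = 3.58 V.
Saturation requires V_DS ≥ V_GS − V_t = 3.04 V; 3.58 ≥ 3.04 ✓.

I_D ≈ 11 mA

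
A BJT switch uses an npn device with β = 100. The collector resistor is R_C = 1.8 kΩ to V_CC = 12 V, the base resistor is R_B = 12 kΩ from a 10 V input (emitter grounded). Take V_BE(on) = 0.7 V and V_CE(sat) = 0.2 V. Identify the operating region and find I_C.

Assume active: I_B = (10 − 0.7)/12 = 0.775 mA, giving I_C = β·I_B = 77.5 mA.
But then V_CE = 12 − 77.5×1.8 = -128 V < V_CE(sat) = 0.2 V — impossible in the active region.
So the transistor is saturated. With V_CE = 0.2 V, I_C = (V_CC − 0.2)/R_C = 11.8/1.8 = 6.56 mA.
Check: β·I_B = 77.5 mA > I_C = 6.56 mA, confirming saturation.

saturation; I_C ≈ 6.6 mA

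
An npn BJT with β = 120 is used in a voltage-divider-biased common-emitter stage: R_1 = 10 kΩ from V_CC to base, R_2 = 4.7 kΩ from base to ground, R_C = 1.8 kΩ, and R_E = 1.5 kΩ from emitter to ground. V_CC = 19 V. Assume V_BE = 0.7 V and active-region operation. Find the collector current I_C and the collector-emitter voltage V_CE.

Thevenize the base divider: V_Th = V_CC·R_2/(R_1+R_2) = 19×4.7/14.7 = 6.07 V, R_Th = R_1‖R_2 = 3.2 kΩ.
Base-emitter loop: V_Th = I_B·R_Th + V_BE + (β+1)I_B·R_E, so I_B = (6.07 − 0.7) / (3.2 + 121×1.5) = 0.0291 mA.
I_C = β·I_B = 120×0.0291 = 3.49 mA, and I_E = (β+1)I_B = 3.52 mA.
V_CE = V_CC − I_C·R_C − I_E·R_E = 19 − 3.49×1.8 − 3.52×1.5 = 7.43 V.
V_CE = 7.43 V > 0.2 V confirms active-region operation.

I_C ≈ 3.5 mA, V_CE ≈ 7.4 V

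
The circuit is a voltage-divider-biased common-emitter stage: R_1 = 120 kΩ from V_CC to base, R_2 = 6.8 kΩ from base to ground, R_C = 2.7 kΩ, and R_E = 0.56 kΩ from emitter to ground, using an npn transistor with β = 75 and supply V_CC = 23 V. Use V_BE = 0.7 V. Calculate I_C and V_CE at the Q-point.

I_C ≈ 0.82 mA, V_CE ≈ 20 V

Thevenize the base divider: V_Th = V_CC·R_2/(R_1+R_2) = 23×6.8/127 = 1.23 V, R_Th = R_1‖R_2 = 6.44 kΩ.
Base-emitter loop: V_Th = I_B·R_Th + V_BE + (β+1)I_B·R_E, so I_B = (1.23 − 0.7) / (6.44 + 76×0.56) = 0.0109 mA.
I_C = β·I_B = 75×0.0109 = 0.817 mA, and I_E = (β+1)I_B = 0.827 mA.
V_CE = V_CC − I_C·R_C − I_E·R_E = 23 − 0.817×2.7 − 0.827×0.56 = 20.3 V.
V_CE = 20.3 V > 0.2 V confirms active-region operation.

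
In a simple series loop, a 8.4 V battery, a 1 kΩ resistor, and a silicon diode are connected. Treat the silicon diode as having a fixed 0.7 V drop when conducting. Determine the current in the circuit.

I ≈ 7.7 mA

KVL around the loop: 8.4 = V_D + I·R = 0.7 + I × 1 kΩ.
So I = (8.4 − 0.7) / 1 kΩ = 7.7 / 1 = 7.7 mA.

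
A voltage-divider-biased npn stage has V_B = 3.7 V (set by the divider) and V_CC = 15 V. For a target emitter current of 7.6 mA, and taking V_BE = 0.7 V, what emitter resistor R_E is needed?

R_E ≈ 0.39 kΩ

V_E = V_B − V_BE = 3.7 − 0.7 = 3 V.
R_E = V_E / I_E = 3 / 7.6 = 0.395 kΩ.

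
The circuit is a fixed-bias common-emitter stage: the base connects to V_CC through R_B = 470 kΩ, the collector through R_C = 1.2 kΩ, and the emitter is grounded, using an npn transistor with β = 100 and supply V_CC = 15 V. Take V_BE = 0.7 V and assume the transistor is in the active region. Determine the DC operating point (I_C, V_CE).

Base loop: V_CC = I_B·R_B + V_BE, so I_B = (15 − 0.7)/470 kΩ = 0.0304 mA.
In the active region I_C = β·I_B = 100 × 0.0304 = 3.04 mA.
Collector loop: V_CE = V_CC − I_C·R_C = 15 − 3.04×1.2 = 11.3 V.
Since V_CE = 11.3 V > V_CE(sat) ≈ 0.2 V, the transistor is in the active region as assumed.

I_C ≈ 3 mA, V_CE ≈ 11 V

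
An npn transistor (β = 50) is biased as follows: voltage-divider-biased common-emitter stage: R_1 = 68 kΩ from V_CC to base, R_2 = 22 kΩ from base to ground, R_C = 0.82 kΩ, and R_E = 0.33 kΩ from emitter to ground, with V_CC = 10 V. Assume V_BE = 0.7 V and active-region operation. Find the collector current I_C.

I_C ≈ 2.6 mA

Thevenize the base divider: V_Th = V_CC·R_2/(R_1+R_2) = 10×22/90 = 2.44 V, R_Th = R_1‖R_2 = 16.6 kΩ.
Base-emitter loop: V_Th = I_B·R_Th + V_BE + (β+1)I_B·R_E, so I_B = (2.44 − 0.7) / (16.6 + 51×0.33) = 0.0521 mA.
I_C = β·I_B = 50×0.0521 = 2.61 mA, and I_E = (β+1)I_B = 2.66 mA.
V_CE = V_CC − I_C·R_C − I_E·R_E = 10 − 2.61×0.82 − 2.66×0.33 = 6.98 V.
V_CE = 6.98 V > 0.2 V confirms active-region operation.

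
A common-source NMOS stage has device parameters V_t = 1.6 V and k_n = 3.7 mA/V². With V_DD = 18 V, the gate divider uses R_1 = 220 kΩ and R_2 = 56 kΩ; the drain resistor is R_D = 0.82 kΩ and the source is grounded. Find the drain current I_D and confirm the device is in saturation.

I_D ≈ 7.8 mA

V_G = V_DD·R_2/(R_1+R_2) = 18×56/276 = 3.65 V. With the source grounded, V_GS = V_G = 3.65 V.
Assume saturation: I_D = (k_n/2)(V_GS − V_t)² = (3.7/2)×(3.65 − 1.6)² = 1.85×2.05² = 7.79 mA.
V_DS = V_DD − I_D·R_D = 18 − 7.79×0.82 = 11.6 V.
Saturation requires V_DS ≥ V_GS − V_t = 2.05 V; 11.6 ≥ 2.05 ✓.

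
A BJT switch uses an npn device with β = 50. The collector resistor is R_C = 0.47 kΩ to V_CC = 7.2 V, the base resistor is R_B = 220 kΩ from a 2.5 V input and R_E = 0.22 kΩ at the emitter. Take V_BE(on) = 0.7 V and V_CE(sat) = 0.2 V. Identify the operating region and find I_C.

Assume active. Base-emitter loop: I_B = (V_BB − V_BE)/(R_B + (β+1)R_E) = (2.5 − 0.7)/(220 + 51×0.22) = 0.00778 mA.
I_C = β·I_B = 50×0.00778 = 0.389 mA.
V_CE = V_CC − I_C·R_C − I_E·R_E = 7.2 − 0.389×0.47 − 0.397×0.22 = 6.93 V > V_CE(sat), so the active-region assumption holds.

active; I_C ≈ 0.39 mA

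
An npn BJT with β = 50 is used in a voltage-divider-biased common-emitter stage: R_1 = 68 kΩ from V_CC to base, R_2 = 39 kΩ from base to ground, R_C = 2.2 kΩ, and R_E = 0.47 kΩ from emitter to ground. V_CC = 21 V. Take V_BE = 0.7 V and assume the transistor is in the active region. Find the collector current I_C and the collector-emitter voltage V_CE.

Thevenize the base divider: V_Th = V_CC·R_2/(R_1+R_2) = 21×39/107 = 7.65 V, R_Th = R_1‖R_2 = 24.8 kΩ.
Base-emitter loop: V_Th = I_B·R_Th + V_BE + (β+1)I_B·R_E, so I_B = (7.65 − 0.7) / (24.8 + 51×0.47) = 0.143 mA.
I_C = β·I_B = 50×0.143 = 7.13 mA, and I_E = (β+1)I_B = 7.27 mA.
V_CE = V_CC − I_C·R_C − I_E·R_E = 21 − 7.13×2.2 − 7.27×0.47 = 1.89 V.
V_CE = 1.89 V > 0.2 V confirms active-region operation.

I_C ≈ 7.1 mA, V_CE ≈ 1.9 V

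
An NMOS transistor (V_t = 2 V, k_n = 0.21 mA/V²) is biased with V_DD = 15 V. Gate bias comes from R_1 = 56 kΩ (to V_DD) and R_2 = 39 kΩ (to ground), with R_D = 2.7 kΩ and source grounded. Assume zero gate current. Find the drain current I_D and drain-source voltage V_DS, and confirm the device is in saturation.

I_D ≈ 1.8 mA, V_DS ≈ 10 V

V_G = V_DD·R_2/(R_1+R_2) = 15×39/95 = 6.16 V. With the source grounded, V_GS = V_G = 6.16 V.
Assume saturation: I_D = (k_n/2)(V_GS − V_t)² = (0.21/2)×(6.16 − 2)² = 0.105×4.16² = 1.82 mA.
V_DS = V_DD − I_D·R_D = 15 − 1.82×2.7 = 10.1 V.
Saturation requires V_DS ≥ V_GS − V_t = 4.16 V; 10.1 ≥ 4.16 ✓.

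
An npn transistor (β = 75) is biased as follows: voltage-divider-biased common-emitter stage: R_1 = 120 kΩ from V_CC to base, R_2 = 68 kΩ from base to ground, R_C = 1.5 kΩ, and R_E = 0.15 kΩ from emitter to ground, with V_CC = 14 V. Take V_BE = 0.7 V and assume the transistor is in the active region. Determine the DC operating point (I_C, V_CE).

I_C ≈ 6 mA, V_CE ≈ 4.1 V

Thevenize the base divider: V_Th = V_CC·R_2/(R_1+R_2) = 14×68/188 = 5.06 V, R_Th = R_1‖R_2 = 43.4 kΩ.
Base-emitter loop: V_Th = I_B·R_Th + V_BE + (β+1)I_B·R_E, so I_B = (5.06 − 0.7) / (43.4 + 76×0.15) = 0.0796 mA.
I_C = β·I_B = 75×0.0796 = 5.97 mA, and I_E = (β+1)I_B = 6.05 mA.
V_CE = V_CC − I_C·R_C − I_E·R_E = 14 − 5.97×1.5 − 6.05×0.15 = 4.13 V.
V_CE = 4.13 V > 0.2 V confirms active-region operation.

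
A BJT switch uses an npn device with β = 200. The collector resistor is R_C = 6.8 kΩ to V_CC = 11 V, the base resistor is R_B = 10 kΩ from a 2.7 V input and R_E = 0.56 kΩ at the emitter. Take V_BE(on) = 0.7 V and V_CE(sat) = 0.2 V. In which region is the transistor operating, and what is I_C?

saturation; I_C ≈ 1.5 mA

Assume active: I_B = (2.7 − 0.7)/(10 + 201×0.56) = 0.0163 mA, I_C = β·I_B = 3.26 mA.
Then V_CE = 11 − 3.26×6.8 − 3.28×0.56 = -13 V < 0.2 V — the active assumption fails.
Re-solve with V_CE = 0.2 V. KCL at the emitter: V_E/R_E = (V_BB−0.7−V_E)/R_B + (V_CC−0.2−V_E)/R_C, giving V_E = 0.88 V.
I_C = (V_CC − 0.2 − V_E)/R_C = (10.8 − 0.88)/6.8 = 1.46 mA.
Check: I_B = (2 − 0.88)/10 = 0.112 mA, and β·I_B = 22.4 mA > I_C, confirming saturation.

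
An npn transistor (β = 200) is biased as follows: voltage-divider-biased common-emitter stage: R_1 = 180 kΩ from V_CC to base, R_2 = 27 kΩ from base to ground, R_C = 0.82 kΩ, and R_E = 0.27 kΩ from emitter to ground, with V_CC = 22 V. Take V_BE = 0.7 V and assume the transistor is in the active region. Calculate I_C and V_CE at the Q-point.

I_C ≈ 5.6 mA, V_CE ≈ 16 V

Thevenize the base divider: V_Th = V_CC·R_2/(R_1+R_2) = 22×27/207 = 2.87 V, R_Th = R_1‖R_2 = 23.5 kΩ.
Base-emitter loop: V_Th = I_B·R_Th + V_BE + (β+1)I_B·R_E, so I_B = (2.87 − 0.7) / (23.5 + 201×0.27) = 0.0279 mA.
I_C = β·I_B = 200×0.0279 = 5.58 mA, and I_E = (β+1)I_B = 5.61 mA.
V_CE = V_CC − I_C·R_C − I_E·R_E = 22 − 5.58×0.82 − 5.61×0.27 = 15.9 V.
V_CE = 15.9 V > 0.2 V confirms active-region operation.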